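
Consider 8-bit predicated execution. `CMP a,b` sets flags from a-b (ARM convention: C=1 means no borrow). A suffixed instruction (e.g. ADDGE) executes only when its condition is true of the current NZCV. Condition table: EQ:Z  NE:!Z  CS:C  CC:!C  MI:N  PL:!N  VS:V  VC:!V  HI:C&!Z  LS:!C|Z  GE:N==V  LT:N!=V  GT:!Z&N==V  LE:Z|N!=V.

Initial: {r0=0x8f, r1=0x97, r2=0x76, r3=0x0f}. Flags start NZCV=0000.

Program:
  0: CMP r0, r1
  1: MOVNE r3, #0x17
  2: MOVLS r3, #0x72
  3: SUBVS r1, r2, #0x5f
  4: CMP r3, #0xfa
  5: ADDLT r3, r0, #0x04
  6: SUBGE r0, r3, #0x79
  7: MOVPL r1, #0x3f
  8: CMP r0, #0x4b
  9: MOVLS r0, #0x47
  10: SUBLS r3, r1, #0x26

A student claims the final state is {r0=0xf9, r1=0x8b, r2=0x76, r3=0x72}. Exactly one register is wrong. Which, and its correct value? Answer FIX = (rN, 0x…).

0: ✓ CMP  NZCV=1000
1: ✓ MOVNE  r3←0x17
2: ✓ MOVLS  r3←0x72
3: · SUBVS
4: ✓ CMP  NZCV=0000
5: · ADDLT
6: ✓ SUBGE  r0←0xf9
7: ✓ MOVPL  r1←0x3f
8: ✓ CMP  NZCV=1010
9: · MOVLS
10: · SUBLS

FIX = (r1, 0x3f)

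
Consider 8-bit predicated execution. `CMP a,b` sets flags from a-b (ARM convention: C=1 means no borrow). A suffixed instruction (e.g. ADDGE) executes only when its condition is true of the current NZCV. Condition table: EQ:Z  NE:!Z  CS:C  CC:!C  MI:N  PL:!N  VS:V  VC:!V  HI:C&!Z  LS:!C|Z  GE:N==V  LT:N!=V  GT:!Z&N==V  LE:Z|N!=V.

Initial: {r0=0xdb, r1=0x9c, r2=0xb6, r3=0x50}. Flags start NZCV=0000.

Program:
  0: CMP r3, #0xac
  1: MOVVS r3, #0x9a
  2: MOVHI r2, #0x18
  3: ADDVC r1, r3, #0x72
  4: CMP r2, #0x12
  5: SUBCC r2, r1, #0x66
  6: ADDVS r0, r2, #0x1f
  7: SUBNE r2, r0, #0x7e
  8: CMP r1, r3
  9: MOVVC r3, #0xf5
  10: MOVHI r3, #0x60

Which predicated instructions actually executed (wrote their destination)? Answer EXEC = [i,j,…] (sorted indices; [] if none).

EXEC = [1,7,9,10]

0: ✓ CMP  NZCV=1001
1: ✓ MOVVS  r3←0x9a
2: · MOVHI
3: · ADDVC
4: ✓ CMP  NZCV=1010
5: · SUBCC
6: · ADDVS
7: ✓ SUBNE  r2←0x5d
8: ✓ CMP  NZCV=0010
9: ✓ MOVVC  r3←0xf5
10: ✓ MOVHI  r3←0x60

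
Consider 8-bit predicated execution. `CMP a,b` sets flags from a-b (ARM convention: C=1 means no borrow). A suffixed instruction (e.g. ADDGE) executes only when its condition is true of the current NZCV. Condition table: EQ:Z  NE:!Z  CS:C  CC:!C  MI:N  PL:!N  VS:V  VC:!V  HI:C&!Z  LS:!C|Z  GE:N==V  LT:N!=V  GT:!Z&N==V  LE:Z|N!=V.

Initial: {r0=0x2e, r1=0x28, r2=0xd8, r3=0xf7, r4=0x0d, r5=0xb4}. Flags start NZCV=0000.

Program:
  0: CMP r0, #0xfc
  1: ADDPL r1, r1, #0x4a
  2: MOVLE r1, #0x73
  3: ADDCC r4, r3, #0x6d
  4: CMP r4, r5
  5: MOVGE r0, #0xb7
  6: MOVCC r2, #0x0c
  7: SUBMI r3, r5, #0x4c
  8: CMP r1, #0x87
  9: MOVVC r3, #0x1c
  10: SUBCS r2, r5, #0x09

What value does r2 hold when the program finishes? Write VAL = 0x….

VAL = 0x0c

0: ✓ CMP  NZCV=0000
1: ✓ ADDPL  r1←0x72
2: · MOVLE
3: ✓ ADDCC  r4←0x64
4: ✓ CMP  NZCV=1001
5: ✓ MOVGE  r0←0xb7
6: ✓ MOVCC  r2←0x0c
7: ✓ SUBMI  r3←0x68
8: ✓ CMP  NZCV=1001
9: · MOVVC
10: · SUBCS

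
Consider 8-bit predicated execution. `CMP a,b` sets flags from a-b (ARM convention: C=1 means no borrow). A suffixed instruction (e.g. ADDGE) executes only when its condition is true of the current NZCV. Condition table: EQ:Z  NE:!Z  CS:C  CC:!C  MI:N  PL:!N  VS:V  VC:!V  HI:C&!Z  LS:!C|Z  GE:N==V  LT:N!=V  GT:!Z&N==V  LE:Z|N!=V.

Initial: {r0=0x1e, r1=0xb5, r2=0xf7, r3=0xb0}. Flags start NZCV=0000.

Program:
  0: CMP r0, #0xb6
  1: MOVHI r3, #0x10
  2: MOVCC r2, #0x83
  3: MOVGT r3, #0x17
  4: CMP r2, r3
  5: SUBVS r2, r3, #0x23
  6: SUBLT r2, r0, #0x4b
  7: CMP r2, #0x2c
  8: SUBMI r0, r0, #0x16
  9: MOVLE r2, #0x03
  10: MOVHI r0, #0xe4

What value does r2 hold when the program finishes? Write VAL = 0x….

0: ✓ CMP  NZCV=0000
1: · MOVHI
2: ✓ MOVCC  r2←0x83
3: ✓ MOVGT  r3←0x17
4: ✓ CMP  NZCV=0011
5: ✓ SUBVS  r2←0xf4
6: ✓ SUBLT  r2←0xd3
7: ✓ CMP  NZCV=1010
8: ✓ SUBMI  r0←0x08
9: ✓ MOVLE  r2←0x03
10: ✓ MOVHI  r0←0xe4

VAL = 0x03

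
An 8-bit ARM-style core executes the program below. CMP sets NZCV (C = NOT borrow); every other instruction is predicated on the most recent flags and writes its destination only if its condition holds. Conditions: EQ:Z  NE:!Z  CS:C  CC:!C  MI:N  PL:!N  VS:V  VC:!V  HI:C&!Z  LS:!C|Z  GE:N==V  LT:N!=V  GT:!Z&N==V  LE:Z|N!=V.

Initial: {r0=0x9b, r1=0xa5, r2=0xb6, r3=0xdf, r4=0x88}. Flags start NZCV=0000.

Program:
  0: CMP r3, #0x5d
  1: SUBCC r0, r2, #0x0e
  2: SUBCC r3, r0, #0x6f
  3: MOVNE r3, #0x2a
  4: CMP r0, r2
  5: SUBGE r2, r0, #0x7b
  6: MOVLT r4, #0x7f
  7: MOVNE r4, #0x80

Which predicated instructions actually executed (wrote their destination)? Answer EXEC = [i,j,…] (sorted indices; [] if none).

0: ✓ CMP  NZCV=1010
1: · SUBCC
2: · SUBCC
3: ✓ MOVNE  r3←0x2a
4: ✓ CMP  NZCV=1000
5: · SUBGE
6: ✓ MOVLT  r4←0x7f
7: ✓ MOVNE  r4←0x80

EXEC = [3,6,7]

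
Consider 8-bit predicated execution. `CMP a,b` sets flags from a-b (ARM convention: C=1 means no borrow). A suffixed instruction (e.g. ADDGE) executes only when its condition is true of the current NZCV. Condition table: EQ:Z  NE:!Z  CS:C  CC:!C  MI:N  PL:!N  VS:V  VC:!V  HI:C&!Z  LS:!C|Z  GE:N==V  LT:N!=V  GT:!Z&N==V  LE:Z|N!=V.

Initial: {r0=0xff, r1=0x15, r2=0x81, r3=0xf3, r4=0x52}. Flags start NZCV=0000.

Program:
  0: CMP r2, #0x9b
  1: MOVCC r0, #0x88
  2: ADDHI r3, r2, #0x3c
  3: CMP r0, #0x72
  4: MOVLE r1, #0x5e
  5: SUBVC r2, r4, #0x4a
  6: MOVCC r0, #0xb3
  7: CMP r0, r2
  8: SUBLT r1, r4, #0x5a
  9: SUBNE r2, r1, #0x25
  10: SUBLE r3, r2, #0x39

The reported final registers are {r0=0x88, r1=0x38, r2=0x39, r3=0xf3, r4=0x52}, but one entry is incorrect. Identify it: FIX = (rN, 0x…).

FIX = (r1, 0x5e)

0: ✓ CMP  NZCV=1000
1: ✓ MOVCC  r0←0x88
2: · ADDHI
3: ✓ CMP  NZCV=0011
4: ✓ MOVLE  r1←0x5e
5: · SUBVC
6: · MOVCC
7: ✓ CMP  NZCV=0010
8: · SUBLT
9: ✓ SUBNE  r2←0x39
10: · SUBLE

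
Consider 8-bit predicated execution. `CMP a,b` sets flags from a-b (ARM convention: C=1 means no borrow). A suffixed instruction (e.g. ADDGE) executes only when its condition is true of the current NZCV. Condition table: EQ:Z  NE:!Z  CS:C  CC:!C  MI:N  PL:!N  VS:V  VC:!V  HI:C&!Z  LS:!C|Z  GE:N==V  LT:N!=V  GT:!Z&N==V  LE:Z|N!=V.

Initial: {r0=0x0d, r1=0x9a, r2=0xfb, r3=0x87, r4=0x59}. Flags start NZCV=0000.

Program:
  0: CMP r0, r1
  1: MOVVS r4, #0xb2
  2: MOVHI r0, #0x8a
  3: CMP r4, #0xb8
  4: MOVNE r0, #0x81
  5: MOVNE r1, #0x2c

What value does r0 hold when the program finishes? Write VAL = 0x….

VAL = 0x81

[0] flags=0000 → (cmp)
[1] flags=0000 VS?F → skip
[2] flags=0000 HI?F → skip
[3] flags=1001 → (cmp)
[4] flags=1001 NE?T → r0=0x81
[5] flags=1001 NE?T → r1=0x2c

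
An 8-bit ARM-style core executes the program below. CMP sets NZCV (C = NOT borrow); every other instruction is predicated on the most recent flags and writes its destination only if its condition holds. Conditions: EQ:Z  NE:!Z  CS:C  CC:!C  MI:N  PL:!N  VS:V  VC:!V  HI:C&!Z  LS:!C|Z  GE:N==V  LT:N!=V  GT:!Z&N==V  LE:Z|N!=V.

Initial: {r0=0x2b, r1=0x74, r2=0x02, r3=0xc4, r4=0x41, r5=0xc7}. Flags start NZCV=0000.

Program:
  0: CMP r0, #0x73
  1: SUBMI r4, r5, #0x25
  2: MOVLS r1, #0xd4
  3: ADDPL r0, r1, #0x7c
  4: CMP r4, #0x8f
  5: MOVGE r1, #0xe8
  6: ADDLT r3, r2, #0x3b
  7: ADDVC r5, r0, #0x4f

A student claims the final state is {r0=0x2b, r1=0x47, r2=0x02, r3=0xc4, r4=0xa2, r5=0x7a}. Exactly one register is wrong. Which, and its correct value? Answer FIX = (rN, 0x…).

FIX = (r1, 0xe8)

0: ✓ CMP  NZCV=1000
1: ✓ SUBMI  r4←0xa2
2: ✓ MOVLS  r1←0xd4
3: · ADDPL
4: ✓ CMP  NZCV=0010
5: ✓ MOVGE  r1←0xe8
6: · ADDLT
7: ✓ ADDVC  r5←0x7a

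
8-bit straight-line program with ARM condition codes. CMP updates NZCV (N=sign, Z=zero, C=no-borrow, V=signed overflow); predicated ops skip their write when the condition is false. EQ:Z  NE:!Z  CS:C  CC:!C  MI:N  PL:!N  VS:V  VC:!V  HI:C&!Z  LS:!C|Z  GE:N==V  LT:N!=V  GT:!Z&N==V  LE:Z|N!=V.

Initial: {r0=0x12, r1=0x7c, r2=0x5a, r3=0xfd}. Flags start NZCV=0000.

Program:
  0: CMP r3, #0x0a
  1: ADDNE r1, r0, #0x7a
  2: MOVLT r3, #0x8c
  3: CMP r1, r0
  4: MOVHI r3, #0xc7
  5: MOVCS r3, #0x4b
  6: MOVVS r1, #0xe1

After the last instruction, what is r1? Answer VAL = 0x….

VAL = 0xe1

[0] flags=1010 → (cmp)
[1] flags=1010 NE?T → r1=0x8c
[2] flags=1010 LT?T → r3=0x8c
[3] flags=0011 → (cmp)
[4] flags=0011 HI?T → r3=0xc7
[5] flags=0011 CS?T → r3=0x4b
[6] flags=0011 VS?T → r1=0xe1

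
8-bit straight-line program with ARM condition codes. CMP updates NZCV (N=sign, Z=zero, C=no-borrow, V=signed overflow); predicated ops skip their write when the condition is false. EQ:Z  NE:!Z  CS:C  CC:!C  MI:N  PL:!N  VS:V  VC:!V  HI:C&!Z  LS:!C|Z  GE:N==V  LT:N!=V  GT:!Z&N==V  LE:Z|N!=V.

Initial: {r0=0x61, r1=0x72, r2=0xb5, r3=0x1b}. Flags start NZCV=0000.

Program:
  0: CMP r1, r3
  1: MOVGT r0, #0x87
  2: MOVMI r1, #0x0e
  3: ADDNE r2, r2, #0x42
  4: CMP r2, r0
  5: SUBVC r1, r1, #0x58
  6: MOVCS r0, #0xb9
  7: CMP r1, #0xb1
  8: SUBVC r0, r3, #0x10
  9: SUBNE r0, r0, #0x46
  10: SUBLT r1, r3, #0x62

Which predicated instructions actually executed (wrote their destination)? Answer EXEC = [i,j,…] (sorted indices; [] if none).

0: ✓ CMP  NZCV=0010
1: ✓ MOVGT  r0←0x87
2: · MOVMI
3: ✓ ADDNE  r2←0xf7
4: ✓ CMP  NZCV=0010
5: ✓ SUBVC  r1←0x1a
6: ✓ MOVCS  r0←0xb9
7: ✓ CMP  NZCV=0000
8: ✓ SUBVC  r0←0x0b
9: ✓ SUBNE  r0←0xc5
10: · SUBLT

EXEC = [1,3,5,6,8,9]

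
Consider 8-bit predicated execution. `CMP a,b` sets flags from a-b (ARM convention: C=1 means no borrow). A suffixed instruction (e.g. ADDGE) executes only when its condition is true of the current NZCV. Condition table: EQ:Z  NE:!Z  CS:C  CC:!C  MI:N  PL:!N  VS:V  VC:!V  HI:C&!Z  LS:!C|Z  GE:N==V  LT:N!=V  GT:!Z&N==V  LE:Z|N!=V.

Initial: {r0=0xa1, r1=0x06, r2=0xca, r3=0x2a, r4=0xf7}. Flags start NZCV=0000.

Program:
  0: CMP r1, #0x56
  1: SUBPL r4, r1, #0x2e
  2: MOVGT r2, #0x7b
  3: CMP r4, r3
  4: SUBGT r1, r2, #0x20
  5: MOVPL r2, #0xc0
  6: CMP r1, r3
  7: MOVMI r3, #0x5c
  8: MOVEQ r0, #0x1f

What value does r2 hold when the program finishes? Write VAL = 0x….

0: ✓ CMP  NZCV=1000
1: · SUBPL
2: · MOVGT
3: ✓ CMP  NZCV=1010
4: · SUBGT
5: · MOVPL
6: ✓ CMP  NZCV=1000
7: ✓ MOVMI  r3←0x5c
8: · MOVEQ

VAL = 0xca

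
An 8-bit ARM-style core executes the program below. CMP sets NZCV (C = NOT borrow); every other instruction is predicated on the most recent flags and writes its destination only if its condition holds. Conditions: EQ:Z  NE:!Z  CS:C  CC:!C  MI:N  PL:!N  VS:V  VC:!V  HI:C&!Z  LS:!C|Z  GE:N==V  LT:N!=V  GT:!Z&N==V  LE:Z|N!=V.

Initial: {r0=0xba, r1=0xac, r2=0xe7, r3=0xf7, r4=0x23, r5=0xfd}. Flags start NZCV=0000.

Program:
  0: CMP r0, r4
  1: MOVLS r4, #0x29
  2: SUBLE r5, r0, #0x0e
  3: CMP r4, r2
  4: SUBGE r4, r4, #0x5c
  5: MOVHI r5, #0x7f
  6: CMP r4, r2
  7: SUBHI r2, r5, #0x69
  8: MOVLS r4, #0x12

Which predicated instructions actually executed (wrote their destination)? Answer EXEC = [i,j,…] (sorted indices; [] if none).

EXEC = [2,4,8]

[0] flags=1010 → (cmp)
[1] flags=1010 LS?F → skip
[2] flags=1010 LE?T → r5=0xac
[3] flags=0000 → (cmp)
[4] flags=0000 GE?T → r4=0xc7
[5] flags=0000 HI?F → skip
[6] flags=1000 → (cmp)
[7] flags=1000 HI?F → skip
[8] flags=1000 LS?T → r4=0x12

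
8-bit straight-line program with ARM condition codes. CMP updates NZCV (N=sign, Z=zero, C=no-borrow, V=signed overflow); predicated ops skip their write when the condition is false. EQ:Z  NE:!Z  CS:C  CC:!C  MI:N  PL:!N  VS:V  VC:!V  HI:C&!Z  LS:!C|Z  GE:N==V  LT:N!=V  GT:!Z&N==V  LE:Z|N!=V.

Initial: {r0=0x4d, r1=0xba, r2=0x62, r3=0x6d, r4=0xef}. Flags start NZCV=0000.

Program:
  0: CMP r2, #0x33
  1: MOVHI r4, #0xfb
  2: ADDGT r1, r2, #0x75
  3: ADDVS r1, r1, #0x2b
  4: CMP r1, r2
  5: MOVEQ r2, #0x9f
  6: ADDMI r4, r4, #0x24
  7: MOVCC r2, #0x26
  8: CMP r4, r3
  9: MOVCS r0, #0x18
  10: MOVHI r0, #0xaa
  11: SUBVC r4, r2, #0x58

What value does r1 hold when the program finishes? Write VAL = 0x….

0: ✓ CMP  NZCV=0010
1: ✓ MOVHI  r4←0xfb
2: ✓ ADDGT  r1←0xd7
3: · ADDVS
4: ✓ CMP  NZCV=0011
5: · MOVEQ
6: · ADDMI
7: · MOVCC
8: ✓ CMP  NZCV=1010
9: ✓ MOVCS  r0←0x18
10: ✓ MOVHI  r0←0xaa
11: ✓ SUBVC  r4←0x0a

VAL = 0xd7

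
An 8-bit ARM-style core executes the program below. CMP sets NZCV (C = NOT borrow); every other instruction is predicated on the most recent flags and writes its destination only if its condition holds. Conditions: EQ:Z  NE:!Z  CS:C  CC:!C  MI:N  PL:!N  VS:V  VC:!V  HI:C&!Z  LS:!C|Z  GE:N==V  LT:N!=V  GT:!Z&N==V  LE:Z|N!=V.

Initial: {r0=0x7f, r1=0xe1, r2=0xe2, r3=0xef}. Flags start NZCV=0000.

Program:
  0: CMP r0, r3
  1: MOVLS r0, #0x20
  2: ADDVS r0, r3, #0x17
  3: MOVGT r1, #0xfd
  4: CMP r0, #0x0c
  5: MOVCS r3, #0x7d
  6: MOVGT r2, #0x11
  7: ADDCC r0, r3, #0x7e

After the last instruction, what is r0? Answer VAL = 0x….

VAL = 0x6d

0: ✓ CMP  NZCV=1001
1: ✓ MOVLS  r0←0x20
2: ✓ ADDVS  r0←0x06
3: ✓ MOVGT  r1←0xfd
4: ✓ CMP  NZCV=1000
5: · MOVCS
6: · MOVGT
7: ✓ ADDCC  r0←0x6d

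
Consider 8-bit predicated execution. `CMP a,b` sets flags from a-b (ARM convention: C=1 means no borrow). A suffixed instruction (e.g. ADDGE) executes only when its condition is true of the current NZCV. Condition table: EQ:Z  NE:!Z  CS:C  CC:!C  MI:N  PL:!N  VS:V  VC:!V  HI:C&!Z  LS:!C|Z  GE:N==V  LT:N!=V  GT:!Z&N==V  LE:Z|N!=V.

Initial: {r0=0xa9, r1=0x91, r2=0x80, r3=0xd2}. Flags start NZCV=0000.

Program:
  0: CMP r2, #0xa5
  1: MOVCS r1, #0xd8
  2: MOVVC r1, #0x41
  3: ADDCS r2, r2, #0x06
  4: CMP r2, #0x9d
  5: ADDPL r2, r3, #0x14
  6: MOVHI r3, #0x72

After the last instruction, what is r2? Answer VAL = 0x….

[0] flags=1000 → (cmp)
[1] flags=1000 CS?F → skip
[2] flags=1000 VC?T → r1=0x41
[3] flags=1000 CS?F → skip
[4] flags=1000 → (cmp)
[5] flags=1000 PL?F → skip
[6] flags=1000 HI?F → skip

VAL = 0x80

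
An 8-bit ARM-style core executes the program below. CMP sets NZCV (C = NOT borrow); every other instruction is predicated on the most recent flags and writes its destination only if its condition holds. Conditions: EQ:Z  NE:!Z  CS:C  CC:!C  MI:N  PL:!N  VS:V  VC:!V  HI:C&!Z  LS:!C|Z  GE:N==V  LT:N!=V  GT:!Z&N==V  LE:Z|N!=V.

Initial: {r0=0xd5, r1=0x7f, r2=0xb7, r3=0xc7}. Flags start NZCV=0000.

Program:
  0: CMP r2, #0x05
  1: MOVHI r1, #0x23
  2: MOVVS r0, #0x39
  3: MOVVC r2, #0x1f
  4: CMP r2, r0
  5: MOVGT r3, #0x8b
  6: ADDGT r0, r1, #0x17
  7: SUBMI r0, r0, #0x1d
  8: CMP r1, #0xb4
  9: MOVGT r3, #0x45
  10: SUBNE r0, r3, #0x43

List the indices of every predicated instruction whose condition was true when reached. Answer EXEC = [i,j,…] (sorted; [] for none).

[0] flags=1010 → (cmp)
[1] flags=1010 HI?T → r1=0x23
[2] flags=1010 VS?F → skip
[3] flags=1010 VC?T → r2=0x1f
[4] flags=0000 → (cmp)
[5] flags=0000 GT?T → r3=0x8b
[6] flags=0000 GT?T → r0=0x3a
[7] flags=0000 MI?F → skip
[8] flags=0000 → (cmp)
[9] flags=0000 GT?T → r3=0x45
[10] flags=0000 NE?T → r0=0x02

EXEC = [1,3,5,6,9,10]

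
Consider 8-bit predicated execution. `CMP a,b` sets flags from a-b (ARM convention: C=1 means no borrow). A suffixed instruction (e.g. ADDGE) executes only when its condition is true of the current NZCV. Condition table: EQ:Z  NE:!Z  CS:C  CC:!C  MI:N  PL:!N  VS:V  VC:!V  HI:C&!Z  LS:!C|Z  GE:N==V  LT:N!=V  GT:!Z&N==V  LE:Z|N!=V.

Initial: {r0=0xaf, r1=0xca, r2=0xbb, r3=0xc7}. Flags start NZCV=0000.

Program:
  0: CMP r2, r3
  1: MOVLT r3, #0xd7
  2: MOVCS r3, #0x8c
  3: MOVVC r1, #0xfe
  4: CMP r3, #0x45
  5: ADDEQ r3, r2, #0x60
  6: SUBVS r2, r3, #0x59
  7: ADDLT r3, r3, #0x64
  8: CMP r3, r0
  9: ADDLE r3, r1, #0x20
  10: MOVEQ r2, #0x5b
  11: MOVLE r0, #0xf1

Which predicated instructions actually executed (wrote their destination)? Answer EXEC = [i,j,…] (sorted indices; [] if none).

[0] flags=1000 → (cmp)
[1] flags=1000 LT?T → r3=0xd7
[2] flags=1000 CS?F → skip
[3] flags=1000 VC?T → r1=0xfe
[4] flags=1010 → (cmp)
[5] flags=1010 EQ?F → skip
[6] flags=1010 VS?F → skip
[7] flags=1010 LT?T → r3=0x3b
[8] flags=1001 → (cmp)
[9] flags=1001 LE?F → skip
[10] flags=1001 EQ?F → skip
[11] flags=1001 LE?F → skip

EXEC = [1,3,7]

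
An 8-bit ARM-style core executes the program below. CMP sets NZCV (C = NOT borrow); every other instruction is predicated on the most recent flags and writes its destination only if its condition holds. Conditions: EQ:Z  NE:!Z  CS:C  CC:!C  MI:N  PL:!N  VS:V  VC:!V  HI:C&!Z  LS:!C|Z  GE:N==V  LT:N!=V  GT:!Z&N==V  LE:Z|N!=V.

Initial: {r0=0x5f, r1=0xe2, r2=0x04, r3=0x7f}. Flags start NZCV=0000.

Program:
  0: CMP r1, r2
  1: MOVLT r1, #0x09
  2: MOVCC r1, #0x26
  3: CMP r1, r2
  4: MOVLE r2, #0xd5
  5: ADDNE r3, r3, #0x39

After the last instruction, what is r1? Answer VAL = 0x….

0: ✓ CMP  NZCV=1010
1: ✓ MOVLT  r1←0x09
2: · MOVCC
3: ✓ CMP  NZCV=0010
4: · MOVLE
5: ✓ ADDNE  r3←0xb8

VAL = 0x09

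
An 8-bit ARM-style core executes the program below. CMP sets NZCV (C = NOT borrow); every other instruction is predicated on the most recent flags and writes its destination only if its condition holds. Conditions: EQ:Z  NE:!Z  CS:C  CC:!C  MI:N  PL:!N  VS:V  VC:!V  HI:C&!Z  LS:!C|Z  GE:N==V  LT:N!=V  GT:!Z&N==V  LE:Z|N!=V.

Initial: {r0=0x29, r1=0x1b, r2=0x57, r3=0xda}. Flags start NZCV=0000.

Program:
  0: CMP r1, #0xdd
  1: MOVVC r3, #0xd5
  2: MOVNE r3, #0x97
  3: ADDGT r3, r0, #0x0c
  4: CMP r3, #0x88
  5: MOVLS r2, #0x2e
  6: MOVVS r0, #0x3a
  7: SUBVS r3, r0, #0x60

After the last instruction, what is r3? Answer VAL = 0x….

[0] flags=0000 → (cmp)
[1] flags=0000 VC?T → r3=0xd5
[2] flags=0000 NE?T → r3=0x97
[3] flags=0000 GT?T → r3=0x35
[4] flags=1001 → (cmp)
[5] flags=1001 LS?T → r2=0x2e
[6] flags=1001 VS?T → r0=0x3a
[7] flags=1001 VS?T → r3=0xda

VAL = 0xda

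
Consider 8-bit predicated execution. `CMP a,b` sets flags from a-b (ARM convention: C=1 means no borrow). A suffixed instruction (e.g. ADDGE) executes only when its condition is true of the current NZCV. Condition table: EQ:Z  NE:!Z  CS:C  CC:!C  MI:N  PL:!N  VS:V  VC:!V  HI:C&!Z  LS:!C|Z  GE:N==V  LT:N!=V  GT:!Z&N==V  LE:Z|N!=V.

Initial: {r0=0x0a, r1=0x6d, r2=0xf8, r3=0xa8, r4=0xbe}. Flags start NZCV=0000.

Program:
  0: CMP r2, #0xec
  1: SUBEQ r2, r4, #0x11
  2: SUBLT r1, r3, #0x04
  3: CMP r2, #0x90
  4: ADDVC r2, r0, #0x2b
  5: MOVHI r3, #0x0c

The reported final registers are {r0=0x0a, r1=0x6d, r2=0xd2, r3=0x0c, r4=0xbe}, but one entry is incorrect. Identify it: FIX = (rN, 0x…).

FIX = (r2, 0x35)

[0] flags=0010 → (cmp)
[1] flags=0010 EQ?F → skip
[2] flags=0010 LT?F → skip
[3] flags=0010 → (cmp)
[4] flags=0010 VC?T → r2=0x35
[5] flags=0010 HI?T → r3=0x0c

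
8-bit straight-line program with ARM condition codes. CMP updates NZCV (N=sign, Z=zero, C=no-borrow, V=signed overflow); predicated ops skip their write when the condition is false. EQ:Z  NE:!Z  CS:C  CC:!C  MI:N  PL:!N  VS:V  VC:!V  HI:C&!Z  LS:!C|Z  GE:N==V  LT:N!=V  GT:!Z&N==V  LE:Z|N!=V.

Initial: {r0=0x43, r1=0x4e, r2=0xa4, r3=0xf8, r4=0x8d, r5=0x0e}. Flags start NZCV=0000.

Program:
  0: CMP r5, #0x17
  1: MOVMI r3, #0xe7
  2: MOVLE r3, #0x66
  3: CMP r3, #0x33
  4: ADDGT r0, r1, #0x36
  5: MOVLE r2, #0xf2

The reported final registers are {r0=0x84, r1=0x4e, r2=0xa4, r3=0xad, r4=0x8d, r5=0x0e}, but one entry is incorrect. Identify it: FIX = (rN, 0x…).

FIX = (r3, 0x66)

[0] flags=1000 → (cmp)
[1] flags=1000 MI?T → r3=0xe7
[2] flags=1000 LE?T → r3=0x66
[3] flags=0010 → (cmp)
[4] flags=0010 GT?T → r0=0x84
[5] flags=0010 LE?F → skip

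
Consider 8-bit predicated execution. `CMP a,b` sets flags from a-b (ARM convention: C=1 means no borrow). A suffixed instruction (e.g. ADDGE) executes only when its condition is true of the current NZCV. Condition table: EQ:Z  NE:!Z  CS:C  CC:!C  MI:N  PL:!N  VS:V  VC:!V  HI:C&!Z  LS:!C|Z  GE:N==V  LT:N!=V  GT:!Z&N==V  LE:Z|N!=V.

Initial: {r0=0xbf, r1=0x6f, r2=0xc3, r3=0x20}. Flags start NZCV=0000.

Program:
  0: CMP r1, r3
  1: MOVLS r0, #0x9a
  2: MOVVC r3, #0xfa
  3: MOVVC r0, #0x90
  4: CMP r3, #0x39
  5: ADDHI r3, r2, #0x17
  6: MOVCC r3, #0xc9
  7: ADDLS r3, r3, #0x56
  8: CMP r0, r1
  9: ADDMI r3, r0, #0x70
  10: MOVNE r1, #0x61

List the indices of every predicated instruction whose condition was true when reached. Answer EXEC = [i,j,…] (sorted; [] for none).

EXEC = [2,3,5,10]

0: ✓ CMP  NZCV=0010
1: · MOVLS
2: ✓ MOVVC  r3←0xfa
3: ✓ MOVVC  r0←0x90
4: ✓ CMP  NZCV=1010
5: ✓ ADDHI  r3←0xda
6: · MOVCC
7: · ADDLS
8: ✓ CMP  NZCV=0011
9: · ADDMI
10: ✓ MOVNE  r1←0x61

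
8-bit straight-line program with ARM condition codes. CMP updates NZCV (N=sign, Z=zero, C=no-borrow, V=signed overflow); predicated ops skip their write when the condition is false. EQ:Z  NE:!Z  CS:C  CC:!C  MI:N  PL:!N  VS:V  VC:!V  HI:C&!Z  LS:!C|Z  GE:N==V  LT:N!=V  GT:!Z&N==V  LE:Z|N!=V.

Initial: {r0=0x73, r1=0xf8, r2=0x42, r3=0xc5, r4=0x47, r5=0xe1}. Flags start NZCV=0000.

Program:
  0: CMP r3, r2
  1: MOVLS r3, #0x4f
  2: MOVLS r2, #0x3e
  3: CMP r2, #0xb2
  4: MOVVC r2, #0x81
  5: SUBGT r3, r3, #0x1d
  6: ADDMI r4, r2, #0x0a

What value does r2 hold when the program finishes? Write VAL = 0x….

VAL = 0x42

[0] flags=1010 → (cmp)
[1] flags=1010 LS?F → skip
[2] flags=1010 LS?F → skip
[3] flags=1001 → (cmp)
[4] flags=1001 VC?F → skip
[5] flags=1001 GT?T → r3=0xa8
[6] flags=1001 MI?T → r4=0x4c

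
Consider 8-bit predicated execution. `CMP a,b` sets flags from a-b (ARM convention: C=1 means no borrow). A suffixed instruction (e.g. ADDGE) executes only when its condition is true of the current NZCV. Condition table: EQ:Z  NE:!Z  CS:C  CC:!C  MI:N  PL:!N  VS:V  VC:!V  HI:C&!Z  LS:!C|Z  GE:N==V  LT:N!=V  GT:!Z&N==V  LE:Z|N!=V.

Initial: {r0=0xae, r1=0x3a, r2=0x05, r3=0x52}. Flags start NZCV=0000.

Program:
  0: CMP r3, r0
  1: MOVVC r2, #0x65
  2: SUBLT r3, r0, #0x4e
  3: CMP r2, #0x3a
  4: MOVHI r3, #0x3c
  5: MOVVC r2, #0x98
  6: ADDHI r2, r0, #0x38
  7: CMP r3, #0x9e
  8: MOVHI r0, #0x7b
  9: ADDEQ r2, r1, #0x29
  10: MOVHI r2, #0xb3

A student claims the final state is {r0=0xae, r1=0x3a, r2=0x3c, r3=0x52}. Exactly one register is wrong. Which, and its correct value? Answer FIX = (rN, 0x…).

[0] flags=1001 → (cmp)
[1] flags=1001 VC?F → skip
[2] flags=1001 LT?F → skip
[3] flags=1000 → (cmp)
[4] flags=1000 HI?F → skip
[5] flags=1000 VC?T → r2=0x98
[6] flags=1000 HI?F → skip
[7] flags=1001 → (cmp)
[8] flags=1001 HI?F → skip
[9] flags=1001 EQ?F → skip
[10] flags=1001 HI?F → skip

FIX = (r2, 0x98)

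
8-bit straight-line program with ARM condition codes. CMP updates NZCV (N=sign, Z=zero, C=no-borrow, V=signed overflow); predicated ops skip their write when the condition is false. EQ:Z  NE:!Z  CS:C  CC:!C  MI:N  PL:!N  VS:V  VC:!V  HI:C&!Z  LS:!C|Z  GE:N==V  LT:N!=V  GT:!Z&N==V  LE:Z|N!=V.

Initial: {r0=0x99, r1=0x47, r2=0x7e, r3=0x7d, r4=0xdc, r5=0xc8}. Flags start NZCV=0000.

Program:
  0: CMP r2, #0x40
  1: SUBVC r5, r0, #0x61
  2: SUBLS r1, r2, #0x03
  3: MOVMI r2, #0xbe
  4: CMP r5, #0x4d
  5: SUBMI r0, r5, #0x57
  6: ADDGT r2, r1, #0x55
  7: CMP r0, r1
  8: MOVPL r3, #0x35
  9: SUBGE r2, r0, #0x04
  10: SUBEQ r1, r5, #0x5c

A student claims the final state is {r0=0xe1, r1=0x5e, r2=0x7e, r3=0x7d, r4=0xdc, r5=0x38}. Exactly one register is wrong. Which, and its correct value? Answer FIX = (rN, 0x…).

FIX = (r1, 0x47)

[0] flags=0010 → (cmp)
[1] flags=0010 VC?T → r5=0x38
[2] flags=0010 LS?F → skip
[3] flags=0010 MI?F → skip
[4] flags=1000 → (cmp)
[5] flags=1000 MI?T → r0=0xe1
[6] flags=1000 GT?F → skip
[7] flags=1010 → (cmp)
[8] flags=1010 PL?F → skip
[9] flags=1010 GE?F → skip
[10] flags=1010 EQ?F → skip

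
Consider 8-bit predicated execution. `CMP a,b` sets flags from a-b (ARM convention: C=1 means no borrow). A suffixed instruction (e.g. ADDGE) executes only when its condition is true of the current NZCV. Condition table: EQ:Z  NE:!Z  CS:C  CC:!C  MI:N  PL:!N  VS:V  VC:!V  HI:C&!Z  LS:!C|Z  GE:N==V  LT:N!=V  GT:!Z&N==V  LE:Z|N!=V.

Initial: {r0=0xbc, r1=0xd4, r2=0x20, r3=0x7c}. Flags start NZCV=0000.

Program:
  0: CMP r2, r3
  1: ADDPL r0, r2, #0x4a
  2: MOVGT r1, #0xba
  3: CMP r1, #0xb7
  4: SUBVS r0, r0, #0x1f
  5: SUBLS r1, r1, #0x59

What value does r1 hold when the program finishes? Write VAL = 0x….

VAL = 0xd4

0: ✓ CMP  NZCV=1000
1: · ADDPL
2: · MOVGT
3: ✓ CMP  NZCV=0010
4: · SUBVS
5: · SUBLS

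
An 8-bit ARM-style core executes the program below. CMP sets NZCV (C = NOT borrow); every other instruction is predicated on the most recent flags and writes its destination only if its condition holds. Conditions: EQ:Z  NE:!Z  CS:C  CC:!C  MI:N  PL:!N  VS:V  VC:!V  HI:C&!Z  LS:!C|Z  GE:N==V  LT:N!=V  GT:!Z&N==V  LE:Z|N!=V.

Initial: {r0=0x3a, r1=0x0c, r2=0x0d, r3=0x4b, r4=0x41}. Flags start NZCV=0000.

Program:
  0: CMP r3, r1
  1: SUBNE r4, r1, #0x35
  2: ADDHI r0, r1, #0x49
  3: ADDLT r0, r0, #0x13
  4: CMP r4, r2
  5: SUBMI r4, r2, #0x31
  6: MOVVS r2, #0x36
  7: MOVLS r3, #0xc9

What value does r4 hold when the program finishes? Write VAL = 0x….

[0] flags=0010 → (cmp)
[1] flags=0010 NE?T → r4=0xd7
[2] flags=0010 HI?T → r0=0x55
[3] flags=0010 LT?F → skip
[4] flags=1010 → (cmp)
[5] flags=1010 MI?T → r4=0xdc
[6] flags=1010 VS?F → skip
[7] flags=1010 LS?F → skip

VAL = 0xdc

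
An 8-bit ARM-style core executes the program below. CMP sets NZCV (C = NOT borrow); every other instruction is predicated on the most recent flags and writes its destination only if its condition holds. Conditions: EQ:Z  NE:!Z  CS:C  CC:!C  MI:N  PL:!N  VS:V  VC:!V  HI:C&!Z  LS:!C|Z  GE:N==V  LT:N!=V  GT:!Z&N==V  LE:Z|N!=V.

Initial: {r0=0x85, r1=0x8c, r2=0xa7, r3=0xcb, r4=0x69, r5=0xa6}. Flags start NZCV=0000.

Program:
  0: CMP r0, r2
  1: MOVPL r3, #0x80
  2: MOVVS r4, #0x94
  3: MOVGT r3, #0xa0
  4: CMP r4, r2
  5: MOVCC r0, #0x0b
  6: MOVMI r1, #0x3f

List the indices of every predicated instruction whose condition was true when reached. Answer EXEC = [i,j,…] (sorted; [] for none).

EXEC = [5,6]

[0] flags=1000 → (cmp)
[1] flags=1000 PL?F → skip
[2] flags=1000 VS?F → skip
[3] flags=1000 GT?F → skip
[4] flags=1001 → (cmp)
[5] flags=1001 CC?T → r0=0x0b
[6] flags=1001 MI?T → r1=0x3f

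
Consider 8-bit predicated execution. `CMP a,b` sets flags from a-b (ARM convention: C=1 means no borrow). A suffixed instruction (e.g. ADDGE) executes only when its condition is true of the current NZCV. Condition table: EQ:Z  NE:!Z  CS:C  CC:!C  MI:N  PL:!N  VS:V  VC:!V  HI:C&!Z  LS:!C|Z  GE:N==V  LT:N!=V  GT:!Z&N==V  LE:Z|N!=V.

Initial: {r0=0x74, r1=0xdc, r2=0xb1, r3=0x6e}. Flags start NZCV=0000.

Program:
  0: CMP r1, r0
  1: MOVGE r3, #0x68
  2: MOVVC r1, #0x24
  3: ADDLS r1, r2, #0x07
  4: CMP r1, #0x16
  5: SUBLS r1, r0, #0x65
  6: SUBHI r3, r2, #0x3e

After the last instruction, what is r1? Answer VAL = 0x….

VAL = 0xdc

0: ✓ CMP  NZCV=0011
1: · MOVGE
2: · MOVVC
3: · ADDLS
4: ✓ CMP  NZCV=1010
5: · SUBLS
6: ✓ SUBHI  r3←0x73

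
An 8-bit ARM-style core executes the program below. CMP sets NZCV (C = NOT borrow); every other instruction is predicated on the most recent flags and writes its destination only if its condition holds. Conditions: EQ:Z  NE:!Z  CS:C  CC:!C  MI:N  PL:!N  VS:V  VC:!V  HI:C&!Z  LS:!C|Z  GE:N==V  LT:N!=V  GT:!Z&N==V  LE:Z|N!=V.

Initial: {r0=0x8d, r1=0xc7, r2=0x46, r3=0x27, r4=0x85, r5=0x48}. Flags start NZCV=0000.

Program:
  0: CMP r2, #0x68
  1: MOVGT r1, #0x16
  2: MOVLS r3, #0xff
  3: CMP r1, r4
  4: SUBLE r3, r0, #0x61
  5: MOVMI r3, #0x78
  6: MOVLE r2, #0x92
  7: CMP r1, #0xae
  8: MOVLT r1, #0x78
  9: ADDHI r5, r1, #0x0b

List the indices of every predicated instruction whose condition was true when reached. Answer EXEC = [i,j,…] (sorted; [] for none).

EXEC = [2,9]

[0] flags=1000 → (cmp)
[1] flags=1000 GT?F → skip
[2] flags=1000 LS?T → r3=0xff
[3] flags=0010 → (cmp)
[4] flags=0010 LE?F → skip
[5] flags=0010 MI?F → skip
[6] flags=0010 LE?F → skip
[7] flags=0010 → (cmp)
[8] flags=0010 LT?F → skip
[9] flags=0010 HI?T → r5=0xd2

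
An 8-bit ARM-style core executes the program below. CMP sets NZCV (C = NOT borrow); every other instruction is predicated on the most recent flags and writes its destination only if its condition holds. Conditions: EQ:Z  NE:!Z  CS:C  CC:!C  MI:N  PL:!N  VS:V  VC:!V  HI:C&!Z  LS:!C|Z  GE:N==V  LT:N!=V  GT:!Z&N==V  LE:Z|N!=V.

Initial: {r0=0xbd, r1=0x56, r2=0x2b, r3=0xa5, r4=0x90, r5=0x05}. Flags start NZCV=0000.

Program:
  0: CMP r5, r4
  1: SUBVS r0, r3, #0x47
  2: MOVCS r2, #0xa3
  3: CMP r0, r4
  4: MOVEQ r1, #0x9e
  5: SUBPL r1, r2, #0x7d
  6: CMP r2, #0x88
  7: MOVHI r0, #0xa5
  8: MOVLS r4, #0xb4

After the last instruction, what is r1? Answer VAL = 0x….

[0] flags=0000 → (cmp)
[1] flags=0000 VS?F → skip
[2] flags=0000 CS?F → skip
[3] flags=0010 → (cmp)
[4] flags=0010 EQ?F → skip
[5] flags=0010 PL?T → r1=0xae
[6] flags=1001 → (cmp)
[7] flags=1001 HI?F → skip
[8] flags=1001 LS?T → r4=0xb4

VAL = 0xae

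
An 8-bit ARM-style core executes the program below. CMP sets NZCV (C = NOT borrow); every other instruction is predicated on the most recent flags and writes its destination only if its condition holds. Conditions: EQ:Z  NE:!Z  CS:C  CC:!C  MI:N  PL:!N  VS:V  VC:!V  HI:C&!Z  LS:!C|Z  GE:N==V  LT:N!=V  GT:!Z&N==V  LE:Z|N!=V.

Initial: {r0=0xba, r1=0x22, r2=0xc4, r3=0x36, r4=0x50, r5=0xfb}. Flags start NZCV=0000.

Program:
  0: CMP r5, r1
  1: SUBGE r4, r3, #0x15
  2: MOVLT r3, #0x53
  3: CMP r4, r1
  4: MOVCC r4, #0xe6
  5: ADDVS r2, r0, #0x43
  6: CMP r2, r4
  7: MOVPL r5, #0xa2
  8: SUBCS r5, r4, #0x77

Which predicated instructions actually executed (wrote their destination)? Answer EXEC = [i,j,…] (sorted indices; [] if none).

EXEC = [2,7,8]

[0] flags=1010 → (cmp)
[1] flags=1010 GE?F → skip
[2] flags=1010 LT?T → r3=0x53
[3] flags=0010 → (cmp)
[4] flags=0010 CC?F → skip
[5] flags=0010 VS?F → skip
[6] flags=0011 → (cmp)
[7] flags=0011 PL?T → r5=0xa2
[8] flags=0011 CS?T → r5=0xd9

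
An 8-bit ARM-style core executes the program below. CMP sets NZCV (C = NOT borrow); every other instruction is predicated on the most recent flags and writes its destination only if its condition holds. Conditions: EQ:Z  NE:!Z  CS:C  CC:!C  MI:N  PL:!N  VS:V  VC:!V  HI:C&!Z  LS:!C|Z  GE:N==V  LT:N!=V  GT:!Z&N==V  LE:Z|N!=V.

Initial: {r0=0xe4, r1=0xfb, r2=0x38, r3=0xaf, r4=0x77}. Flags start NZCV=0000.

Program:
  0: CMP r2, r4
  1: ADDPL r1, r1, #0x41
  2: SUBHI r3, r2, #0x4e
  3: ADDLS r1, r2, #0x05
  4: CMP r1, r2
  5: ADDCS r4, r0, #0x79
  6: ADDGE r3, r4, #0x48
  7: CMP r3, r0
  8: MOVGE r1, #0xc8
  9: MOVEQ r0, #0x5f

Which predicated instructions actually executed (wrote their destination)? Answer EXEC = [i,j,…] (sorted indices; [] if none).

EXEC = [3,5,6]

0: ✓ CMP  NZCV=1000
1: · ADDPL
2: · SUBHI
3: ✓ ADDLS  r1←0x3d
4: ✓ CMP  NZCV=0010
5: ✓ ADDCS  r4←0x5d
6: ✓ ADDGE  r3←0xa5
7: ✓ CMP  NZCV=1000
8: · MOVGE
9: · MOVEQ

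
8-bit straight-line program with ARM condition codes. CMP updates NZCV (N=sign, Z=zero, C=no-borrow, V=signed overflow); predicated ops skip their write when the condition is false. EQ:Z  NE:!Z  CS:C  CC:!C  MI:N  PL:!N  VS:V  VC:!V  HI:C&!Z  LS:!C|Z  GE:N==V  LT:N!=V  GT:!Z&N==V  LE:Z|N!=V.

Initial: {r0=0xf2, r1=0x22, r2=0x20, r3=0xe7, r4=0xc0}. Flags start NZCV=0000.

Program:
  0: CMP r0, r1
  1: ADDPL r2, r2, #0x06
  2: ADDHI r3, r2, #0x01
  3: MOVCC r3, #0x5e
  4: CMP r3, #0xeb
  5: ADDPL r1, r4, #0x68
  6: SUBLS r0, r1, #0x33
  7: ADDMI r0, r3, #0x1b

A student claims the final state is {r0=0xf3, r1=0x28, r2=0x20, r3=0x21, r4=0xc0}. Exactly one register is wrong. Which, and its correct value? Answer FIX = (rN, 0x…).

FIX = (r0, 0xf5)

[0] flags=1010 → (cmp)
[1] flags=1010 PL?F → skip
[2] flags=1010 HI?T → r3=0x21
[3] flags=1010 CC?F → skip
[4] flags=0000 → (cmp)
[5] flags=0000 PL?T → r1=0x28
[6] flags=0000 LS?T → r0=0xf5
[7] flags=0000 MI?F → skip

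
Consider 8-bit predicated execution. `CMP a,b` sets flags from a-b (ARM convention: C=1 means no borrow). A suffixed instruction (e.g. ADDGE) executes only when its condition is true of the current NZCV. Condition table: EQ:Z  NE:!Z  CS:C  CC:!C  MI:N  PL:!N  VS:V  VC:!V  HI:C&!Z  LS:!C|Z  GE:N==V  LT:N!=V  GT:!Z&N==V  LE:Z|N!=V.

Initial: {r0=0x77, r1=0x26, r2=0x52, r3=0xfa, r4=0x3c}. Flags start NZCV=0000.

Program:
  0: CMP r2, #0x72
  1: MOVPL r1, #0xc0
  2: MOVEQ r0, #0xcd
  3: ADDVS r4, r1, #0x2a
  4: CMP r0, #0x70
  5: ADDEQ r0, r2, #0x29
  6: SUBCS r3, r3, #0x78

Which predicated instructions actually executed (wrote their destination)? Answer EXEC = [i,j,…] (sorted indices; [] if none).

EXEC = [6]

[0] flags=1000 → (cmp)
[1] flags=1000 PL?F → skip
[2] flags=1000 EQ?F → skip
[3] flags=1000 VS?F → skip
[4] flags=0010 → (cmp)
[5] flags=0010 EQ?F → skip
[6] flags=0010 CS?T → r3=0x82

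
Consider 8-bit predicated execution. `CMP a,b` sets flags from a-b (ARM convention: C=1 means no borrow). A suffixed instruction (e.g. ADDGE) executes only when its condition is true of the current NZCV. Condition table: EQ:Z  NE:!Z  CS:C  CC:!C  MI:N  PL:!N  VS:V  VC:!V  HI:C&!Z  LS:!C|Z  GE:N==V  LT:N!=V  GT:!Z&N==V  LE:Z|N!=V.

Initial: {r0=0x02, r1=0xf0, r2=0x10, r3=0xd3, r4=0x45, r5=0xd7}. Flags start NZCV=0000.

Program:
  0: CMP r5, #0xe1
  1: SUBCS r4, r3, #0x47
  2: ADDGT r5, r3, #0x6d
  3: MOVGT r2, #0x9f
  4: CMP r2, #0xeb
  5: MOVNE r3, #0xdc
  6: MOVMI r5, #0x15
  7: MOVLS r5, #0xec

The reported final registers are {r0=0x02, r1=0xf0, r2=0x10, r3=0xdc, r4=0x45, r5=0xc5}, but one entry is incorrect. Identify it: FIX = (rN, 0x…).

0: ✓ CMP  NZCV=1000
1: · SUBCS
2: · ADDGT
3: · MOVGT
4: ✓ CMP  NZCV=0000
5: ✓ MOVNE  r3←0xdc
6: · MOVMI
7: ✓ MOVLS  r5←0xec

FIX = (r5, 0xec)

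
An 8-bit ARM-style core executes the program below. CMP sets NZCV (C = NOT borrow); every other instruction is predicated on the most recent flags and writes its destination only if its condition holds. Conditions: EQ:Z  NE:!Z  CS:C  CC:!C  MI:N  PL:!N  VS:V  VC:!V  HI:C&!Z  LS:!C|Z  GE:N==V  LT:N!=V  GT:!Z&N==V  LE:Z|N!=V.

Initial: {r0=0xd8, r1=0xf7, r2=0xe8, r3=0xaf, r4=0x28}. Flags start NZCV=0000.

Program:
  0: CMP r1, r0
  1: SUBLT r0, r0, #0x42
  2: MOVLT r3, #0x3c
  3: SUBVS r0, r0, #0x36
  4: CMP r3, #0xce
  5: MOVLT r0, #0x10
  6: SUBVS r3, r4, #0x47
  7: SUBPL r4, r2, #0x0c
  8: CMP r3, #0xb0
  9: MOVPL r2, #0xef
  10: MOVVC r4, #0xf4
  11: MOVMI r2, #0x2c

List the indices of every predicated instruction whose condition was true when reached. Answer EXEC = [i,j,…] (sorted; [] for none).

[0] flags=0010 → (cmp)
[1] flags=0010 LT?F → skip
[2] flags=0010 LT?F → skip
[3] flags=0010 VS?F → skip
[4] flags=1000 → (cmp)
[5] flags=1000 LT?T → r0=0x10
[6] flags=1000 VS?F → skip
[7] flags=1000 PL?F → skip
[8] flags=1000 → (cmp)
[9] flags=1000 PL?F → skip
[10] flags=1000 VC?T → r4=0xf4
[11] flags=1000 MI?T → r2=0x2c

EXEC = [5,10,11]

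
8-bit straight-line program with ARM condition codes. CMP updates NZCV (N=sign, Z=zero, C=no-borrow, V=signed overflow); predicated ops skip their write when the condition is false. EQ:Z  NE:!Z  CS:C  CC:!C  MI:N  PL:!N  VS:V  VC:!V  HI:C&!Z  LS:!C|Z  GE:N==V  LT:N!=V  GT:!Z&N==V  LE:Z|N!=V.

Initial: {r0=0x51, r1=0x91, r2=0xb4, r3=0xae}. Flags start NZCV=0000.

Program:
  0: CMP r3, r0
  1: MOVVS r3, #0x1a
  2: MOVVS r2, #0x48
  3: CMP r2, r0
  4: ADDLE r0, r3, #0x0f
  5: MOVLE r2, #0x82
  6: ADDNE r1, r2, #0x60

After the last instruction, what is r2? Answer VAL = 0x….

0: ✓ CMP  NZCV=0011
1: ✓ MOVVS  r3←0x1a
2: ✓ MOVVS  r2←0x48
3: ✓ CMP  NZCV=1000
4: ✓ ADDLE  r0←0x29
5: ✓ MOVLE  r2←0x82
6: ✓ ADDNE  r1←0xe2

VAL = 0x82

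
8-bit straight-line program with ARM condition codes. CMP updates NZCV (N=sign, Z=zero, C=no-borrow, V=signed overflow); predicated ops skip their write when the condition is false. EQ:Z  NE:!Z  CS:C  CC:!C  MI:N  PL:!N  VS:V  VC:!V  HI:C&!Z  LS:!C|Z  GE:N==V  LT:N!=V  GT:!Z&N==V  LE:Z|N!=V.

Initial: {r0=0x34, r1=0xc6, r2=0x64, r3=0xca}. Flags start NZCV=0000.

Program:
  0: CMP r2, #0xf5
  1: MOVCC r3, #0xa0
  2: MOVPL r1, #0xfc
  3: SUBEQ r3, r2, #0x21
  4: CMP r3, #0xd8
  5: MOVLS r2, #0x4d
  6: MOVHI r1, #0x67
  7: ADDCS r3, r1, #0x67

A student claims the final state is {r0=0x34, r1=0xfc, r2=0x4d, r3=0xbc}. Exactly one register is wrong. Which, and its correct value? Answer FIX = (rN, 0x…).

FIX = (r3, 0xa0)

0: ✓ CMP  NZCV=0000
1: ✓ MOVCC  r3←0xa0
2: ✓ MOVPL  r1←0xfc
3: · SUBEQ
4: ✓ CMP  NZCV=1000
5: ✓ MOVLS  r2←0x4d
6: · MOVHI
7: · ADDCS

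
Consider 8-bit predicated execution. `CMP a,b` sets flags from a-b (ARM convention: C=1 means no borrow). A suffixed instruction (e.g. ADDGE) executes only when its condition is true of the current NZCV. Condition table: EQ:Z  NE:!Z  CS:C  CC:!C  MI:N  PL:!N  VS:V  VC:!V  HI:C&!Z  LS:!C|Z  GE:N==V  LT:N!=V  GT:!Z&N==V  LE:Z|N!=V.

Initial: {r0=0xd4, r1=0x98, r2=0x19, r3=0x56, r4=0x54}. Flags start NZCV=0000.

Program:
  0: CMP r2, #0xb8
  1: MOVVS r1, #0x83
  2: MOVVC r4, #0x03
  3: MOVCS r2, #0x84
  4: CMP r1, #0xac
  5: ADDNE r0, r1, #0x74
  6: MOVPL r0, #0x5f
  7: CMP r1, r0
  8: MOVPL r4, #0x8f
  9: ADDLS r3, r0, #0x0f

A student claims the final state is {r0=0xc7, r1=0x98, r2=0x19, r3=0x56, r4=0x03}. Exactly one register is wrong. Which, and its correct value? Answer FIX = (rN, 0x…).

0: ✓ CMP  NZCV=0000
1: · MOVVS
2: ✓ MOVVC  r4←0x03
3: · MOVCS
4: ✓ CMP  NZCV=1000
5: ✓ ADDNE  r0←0x0c
6: · MOVPL
7: ✓ CMP  NZCV=1010
8: · MOVPL
9: · ADDLS

FIX = (r0, 0x0c)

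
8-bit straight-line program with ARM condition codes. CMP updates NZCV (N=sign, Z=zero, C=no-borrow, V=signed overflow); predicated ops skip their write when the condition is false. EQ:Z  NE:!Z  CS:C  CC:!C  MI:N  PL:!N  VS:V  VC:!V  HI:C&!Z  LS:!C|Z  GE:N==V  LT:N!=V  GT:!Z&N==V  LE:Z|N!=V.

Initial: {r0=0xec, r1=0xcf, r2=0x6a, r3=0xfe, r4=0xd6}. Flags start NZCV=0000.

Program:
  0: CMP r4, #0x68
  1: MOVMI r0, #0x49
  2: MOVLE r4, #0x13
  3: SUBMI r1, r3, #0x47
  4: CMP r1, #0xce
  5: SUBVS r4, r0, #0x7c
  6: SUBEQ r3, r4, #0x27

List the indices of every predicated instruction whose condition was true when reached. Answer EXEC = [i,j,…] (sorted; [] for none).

EXEC = [2]

0: ✓ CMP  NZCV=0011
1: · MOVMI
2: ✓ MOVLE  r4←0x13
3: · SUBMI
4: ✓ CMP  NZCV=0010
5: · SUBVS
6: · SUBEQ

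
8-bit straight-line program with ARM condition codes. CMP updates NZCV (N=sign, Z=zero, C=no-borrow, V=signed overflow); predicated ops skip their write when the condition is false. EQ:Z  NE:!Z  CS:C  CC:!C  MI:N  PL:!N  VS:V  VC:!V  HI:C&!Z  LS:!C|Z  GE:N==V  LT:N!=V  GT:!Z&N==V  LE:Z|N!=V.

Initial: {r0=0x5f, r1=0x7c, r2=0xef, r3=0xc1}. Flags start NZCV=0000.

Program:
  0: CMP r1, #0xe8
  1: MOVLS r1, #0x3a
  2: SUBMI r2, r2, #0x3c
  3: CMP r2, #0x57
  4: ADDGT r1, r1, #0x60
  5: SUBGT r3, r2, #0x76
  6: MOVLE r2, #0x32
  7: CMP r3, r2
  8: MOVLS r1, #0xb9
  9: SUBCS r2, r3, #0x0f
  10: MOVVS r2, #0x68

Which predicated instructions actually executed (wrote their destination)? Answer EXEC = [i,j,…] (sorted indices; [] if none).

[0] flags=1001 → (cmp)
[1] flags=1001 LS?T → r1=0x3a
[2] flags=1001 MI?T → r2=0xb3
[3] flags=0011 → (cmp)
[4] flags=0011 GT?F → skip
[5] flags=0011 GT?F → skip
[6] flags=0011 LE?T → r2=0x32
[7] flags=1010 → (cmp)
[8] flags=1010 LS?F → skip
[9] flags=1010 CS?T → r2=0xb2
[10] flags=1010 VS?F → skip

EXEC = [1,2,6,9]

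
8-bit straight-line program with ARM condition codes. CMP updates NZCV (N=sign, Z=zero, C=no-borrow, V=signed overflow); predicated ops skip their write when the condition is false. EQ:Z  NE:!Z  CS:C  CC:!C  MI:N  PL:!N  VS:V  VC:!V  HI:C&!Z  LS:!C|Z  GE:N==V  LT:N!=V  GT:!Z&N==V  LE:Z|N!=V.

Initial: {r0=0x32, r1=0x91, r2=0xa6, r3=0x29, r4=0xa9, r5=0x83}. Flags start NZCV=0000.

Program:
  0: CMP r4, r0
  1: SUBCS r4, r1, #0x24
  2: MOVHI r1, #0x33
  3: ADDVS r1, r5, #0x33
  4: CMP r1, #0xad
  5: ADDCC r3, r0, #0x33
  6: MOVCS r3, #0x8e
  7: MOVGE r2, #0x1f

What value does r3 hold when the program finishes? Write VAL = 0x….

VAL = 0x8e

[0] flags=0011 → (cmp)
[1] flags=0011 CS?T → r4=0x6d
[2] flags=0011 HI?T → r1=0x33
[3] flags=0011 VS?T → r1=0xb6
[4] flags=0010 → (cmp)
[5] flags=0010 CC?F → skip
[6] flags=0010 CS?T → r3=0x8e
[7] flags=0010 GE?T → r2=0x1f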